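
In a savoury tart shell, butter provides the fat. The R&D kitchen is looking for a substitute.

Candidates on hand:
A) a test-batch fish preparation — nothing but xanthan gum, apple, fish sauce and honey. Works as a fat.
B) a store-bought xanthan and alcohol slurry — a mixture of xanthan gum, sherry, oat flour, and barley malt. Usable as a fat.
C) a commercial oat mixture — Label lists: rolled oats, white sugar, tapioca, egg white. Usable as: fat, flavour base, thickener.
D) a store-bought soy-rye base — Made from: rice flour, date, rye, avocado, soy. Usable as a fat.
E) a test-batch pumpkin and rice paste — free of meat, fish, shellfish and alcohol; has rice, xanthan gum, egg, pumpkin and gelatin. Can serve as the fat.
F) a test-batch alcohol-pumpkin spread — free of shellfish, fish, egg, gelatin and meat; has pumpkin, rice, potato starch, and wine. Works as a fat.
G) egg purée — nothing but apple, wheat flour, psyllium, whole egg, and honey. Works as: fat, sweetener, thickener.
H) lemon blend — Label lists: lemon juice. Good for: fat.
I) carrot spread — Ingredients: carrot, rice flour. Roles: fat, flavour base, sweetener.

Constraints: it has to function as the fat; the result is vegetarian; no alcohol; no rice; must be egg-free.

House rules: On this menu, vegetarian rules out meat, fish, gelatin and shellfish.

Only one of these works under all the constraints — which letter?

H

A: has fish sauce, so not vegetarian — out
B: has sherry, so not alcohol-free — out
C: has egg white, so not egg-free — reject
D: has rice flour, so not rice-free — out
E: has gelatin, so not vegetarian; has egg, so not egg-free (and 1 more) — out
F: has wine, so not alcohol-free; has rice, so not rice-free — out
G: has whole egg, so not egg-free — no
H: only lemon juice; none excluded — valid
I: has rice flour, so not rice-free — out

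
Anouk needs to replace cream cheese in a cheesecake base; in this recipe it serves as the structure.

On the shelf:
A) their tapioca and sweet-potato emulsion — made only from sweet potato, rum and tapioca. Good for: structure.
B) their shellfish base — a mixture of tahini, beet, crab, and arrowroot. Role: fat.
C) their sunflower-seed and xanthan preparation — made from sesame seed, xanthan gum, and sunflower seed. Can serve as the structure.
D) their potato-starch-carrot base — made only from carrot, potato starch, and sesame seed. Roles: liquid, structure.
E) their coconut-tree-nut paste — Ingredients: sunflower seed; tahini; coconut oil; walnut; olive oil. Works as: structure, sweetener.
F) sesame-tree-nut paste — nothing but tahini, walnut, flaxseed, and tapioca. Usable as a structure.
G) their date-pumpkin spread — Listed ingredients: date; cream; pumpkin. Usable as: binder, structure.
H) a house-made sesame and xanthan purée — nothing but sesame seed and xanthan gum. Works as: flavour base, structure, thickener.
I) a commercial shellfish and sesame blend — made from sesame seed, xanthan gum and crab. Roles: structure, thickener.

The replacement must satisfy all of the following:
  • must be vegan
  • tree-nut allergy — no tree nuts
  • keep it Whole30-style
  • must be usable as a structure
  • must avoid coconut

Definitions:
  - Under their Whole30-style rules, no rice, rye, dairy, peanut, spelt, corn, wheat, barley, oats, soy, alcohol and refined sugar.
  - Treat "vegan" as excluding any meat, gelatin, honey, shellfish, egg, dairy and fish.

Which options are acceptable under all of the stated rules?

C, D, H

A: has rum, so not Whole30-style — reject
B: not usable as a structure; has crab, so not vegan — no
C: only sesame seed, xanthan gum and sunflower seed; none excluded — valid
D: all constraints satisfied — OK
E: has coconut oil, so not coconut-free; has walnut, so not tree-nut-free — out
F: has walnut, so not tree-nut-free — no
G: has cream, so not Whole30-style; has cream, so not vegan — no
H: Whole30-style, no coconut — keep
I: has crab, so not vegan — reject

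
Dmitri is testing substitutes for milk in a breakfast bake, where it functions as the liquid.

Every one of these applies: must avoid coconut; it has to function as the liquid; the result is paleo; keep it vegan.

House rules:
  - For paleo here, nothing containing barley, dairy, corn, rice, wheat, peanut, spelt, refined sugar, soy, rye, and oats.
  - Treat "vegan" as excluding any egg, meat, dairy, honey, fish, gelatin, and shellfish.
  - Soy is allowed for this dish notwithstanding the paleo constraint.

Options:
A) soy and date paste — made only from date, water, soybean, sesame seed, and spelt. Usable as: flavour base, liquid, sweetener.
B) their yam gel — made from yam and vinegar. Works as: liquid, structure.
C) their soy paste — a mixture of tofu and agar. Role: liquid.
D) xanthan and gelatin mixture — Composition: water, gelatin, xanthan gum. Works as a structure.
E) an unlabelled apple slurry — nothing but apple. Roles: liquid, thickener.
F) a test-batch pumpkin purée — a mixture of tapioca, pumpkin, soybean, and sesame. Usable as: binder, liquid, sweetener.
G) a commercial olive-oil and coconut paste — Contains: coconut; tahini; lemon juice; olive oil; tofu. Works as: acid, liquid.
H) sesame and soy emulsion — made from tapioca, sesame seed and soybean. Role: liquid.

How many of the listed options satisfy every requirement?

A: has spelt, so not paleo — no
B: only vinegar and yam; none excluded — OK
C: soy is permitted under the paleo carve-out; nothing else excluded — OK
D: not usable as a liquid; has gelatin, so not vegan — out
E: nothing on the exclusion list — valid
F: soy is permitted under the paleo carve-out; nothing else excluded — keep
G: has coconut, so not coconut-free — reject
H: soy is permitted under the paleo carve-out; nothing else excluded — OK

5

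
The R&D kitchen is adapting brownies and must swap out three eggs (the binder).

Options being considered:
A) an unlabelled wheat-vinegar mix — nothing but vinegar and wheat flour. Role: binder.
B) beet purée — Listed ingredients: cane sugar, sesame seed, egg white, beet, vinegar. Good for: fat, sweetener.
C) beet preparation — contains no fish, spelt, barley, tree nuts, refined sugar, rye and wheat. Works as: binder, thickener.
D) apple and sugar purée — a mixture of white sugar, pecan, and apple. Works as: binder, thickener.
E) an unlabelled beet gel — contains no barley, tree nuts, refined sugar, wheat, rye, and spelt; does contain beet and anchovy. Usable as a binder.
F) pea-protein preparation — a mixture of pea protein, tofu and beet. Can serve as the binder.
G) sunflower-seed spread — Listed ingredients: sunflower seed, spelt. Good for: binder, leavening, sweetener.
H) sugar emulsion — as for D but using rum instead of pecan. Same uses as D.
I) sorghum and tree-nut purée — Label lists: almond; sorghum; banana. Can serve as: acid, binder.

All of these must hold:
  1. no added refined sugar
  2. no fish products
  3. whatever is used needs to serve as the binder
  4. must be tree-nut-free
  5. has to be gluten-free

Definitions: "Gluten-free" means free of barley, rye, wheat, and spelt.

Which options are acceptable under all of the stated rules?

C, F

A: has wheat flour, so not gluten-free — out
B: not usable as a binder; has cane sugar, so not no-added-sugar — no
C: no tree nuts, gluten-free — valid
D: has white sugar, so not no-added-sugar; has pecan, so not tree-nut-free — reject
E: has anchovy, so not fish-free — out
F: all constraints satisfied — keep
G: has spelt, so not gluten-free — no
H: has white sugar, so not no-added-sugar — no
I: has almond, so not tree-nut-free — out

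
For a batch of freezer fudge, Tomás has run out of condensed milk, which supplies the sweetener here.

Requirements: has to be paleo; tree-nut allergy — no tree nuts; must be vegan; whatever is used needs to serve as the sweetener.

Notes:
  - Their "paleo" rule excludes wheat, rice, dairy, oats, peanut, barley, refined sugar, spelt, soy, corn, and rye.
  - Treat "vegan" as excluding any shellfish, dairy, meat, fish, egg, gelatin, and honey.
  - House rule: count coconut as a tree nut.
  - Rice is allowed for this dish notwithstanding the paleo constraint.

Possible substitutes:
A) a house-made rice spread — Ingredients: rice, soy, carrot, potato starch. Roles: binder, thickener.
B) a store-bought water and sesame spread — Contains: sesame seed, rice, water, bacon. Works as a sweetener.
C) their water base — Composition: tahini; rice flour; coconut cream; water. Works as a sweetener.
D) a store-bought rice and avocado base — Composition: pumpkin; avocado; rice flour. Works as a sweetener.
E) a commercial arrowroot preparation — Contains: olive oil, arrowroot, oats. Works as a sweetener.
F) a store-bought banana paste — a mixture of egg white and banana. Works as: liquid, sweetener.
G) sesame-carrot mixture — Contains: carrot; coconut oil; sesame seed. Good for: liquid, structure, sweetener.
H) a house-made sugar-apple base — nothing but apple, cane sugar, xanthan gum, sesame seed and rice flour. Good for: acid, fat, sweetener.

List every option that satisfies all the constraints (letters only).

D

A: not usable as a sweetener; has soy, so not paleo — reject
B: has bacon, so not vegan — reject
C: has coconut cream, so not tree-nut-free — reject
D: rice is permitted under the paleo carve-out; nothing else excluded — OK
E: has oats, so not paleo — out
F: has egg white, so not vegan — out
G: has coconut oil, so not tree-nut-free — reject
H: has cane sugar, so not paleo — out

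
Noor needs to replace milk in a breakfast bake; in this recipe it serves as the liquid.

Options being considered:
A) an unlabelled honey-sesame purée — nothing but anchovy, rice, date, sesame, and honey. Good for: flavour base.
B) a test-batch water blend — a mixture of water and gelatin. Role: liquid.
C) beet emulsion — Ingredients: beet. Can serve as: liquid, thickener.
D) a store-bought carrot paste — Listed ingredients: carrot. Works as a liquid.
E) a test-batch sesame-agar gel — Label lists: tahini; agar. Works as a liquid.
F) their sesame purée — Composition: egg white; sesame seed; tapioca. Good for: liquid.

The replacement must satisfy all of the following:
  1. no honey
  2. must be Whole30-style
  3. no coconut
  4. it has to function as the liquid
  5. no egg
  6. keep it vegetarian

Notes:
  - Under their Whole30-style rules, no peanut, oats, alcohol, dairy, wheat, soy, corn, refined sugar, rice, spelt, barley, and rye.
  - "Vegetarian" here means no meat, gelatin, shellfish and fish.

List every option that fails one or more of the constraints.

A: not usable as a liquid; has rice, so not Whole30-style (and 2 more) — out
B: has gelatin, so not vegetarian — out
C: only beet; none excluded — OK
D: only carrot; none excluded — OK
E: no honey, vegetarian — keep
F: has egg white, so not egg-free — reject

A, B, F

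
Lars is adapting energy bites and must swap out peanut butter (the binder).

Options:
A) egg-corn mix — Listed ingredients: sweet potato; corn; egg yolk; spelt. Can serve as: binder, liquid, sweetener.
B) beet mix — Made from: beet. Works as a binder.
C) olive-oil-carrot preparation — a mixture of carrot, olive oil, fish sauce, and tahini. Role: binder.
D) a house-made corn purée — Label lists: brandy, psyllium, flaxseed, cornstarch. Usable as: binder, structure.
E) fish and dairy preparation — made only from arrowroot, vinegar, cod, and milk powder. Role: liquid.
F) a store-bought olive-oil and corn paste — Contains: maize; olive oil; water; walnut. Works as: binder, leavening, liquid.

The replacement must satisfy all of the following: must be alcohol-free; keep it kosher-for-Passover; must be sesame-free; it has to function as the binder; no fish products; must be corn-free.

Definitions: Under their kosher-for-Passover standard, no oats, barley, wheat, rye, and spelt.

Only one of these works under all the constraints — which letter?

A: has spelt, so not kosher-for-Passover; has corn, so not corn-free — no
B: works as a binder, no corn, no fish — valid
C: has tahini, so not sesame-free; has fish sauce, so not fish-free — reject
D: has brandy, so not alcohol-free; has cornstarch, so not corn-free — no
E: not usable as a binder; has cod, so not fish-free — out
F: has maize, so not corn-free — out

B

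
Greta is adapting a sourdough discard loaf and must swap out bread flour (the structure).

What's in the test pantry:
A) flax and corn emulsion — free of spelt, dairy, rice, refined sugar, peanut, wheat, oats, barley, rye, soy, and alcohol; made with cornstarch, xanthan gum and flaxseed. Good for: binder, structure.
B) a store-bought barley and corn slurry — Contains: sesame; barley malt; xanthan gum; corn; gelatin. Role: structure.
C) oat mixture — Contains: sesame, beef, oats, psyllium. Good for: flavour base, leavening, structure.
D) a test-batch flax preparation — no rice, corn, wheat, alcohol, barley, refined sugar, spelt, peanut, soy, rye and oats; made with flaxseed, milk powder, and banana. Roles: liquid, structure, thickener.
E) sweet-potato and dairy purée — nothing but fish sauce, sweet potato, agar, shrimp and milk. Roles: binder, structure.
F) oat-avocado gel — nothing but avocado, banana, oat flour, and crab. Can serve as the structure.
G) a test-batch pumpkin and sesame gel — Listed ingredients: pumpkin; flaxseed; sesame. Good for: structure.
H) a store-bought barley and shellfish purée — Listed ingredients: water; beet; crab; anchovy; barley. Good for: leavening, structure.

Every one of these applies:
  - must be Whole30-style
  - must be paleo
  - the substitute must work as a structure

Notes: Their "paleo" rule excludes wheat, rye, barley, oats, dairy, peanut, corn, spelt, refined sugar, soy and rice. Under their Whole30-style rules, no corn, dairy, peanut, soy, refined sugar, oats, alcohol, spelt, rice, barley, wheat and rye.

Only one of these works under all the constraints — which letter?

G

A: has cornstarch, so not paleo; has cornstarch, so not Whole30-style — no
B: has barley malt, so not paleo; has barley malt, so not Whole30-style — no
C: has oats, so not paleo; has oats, so not Whole30-style — out
D: has milk powder, so not paleo; has milk powder, so not Whole30-style — out
E: has milk, so not paleo; has milk, so not Whole30-style — out
F: has oat flour, so not paleo; has oat flour, so not Whole30-style — out
G: every rule checks out — valid
H: has barley, so not paleo; has barley, so not Whole30-style — out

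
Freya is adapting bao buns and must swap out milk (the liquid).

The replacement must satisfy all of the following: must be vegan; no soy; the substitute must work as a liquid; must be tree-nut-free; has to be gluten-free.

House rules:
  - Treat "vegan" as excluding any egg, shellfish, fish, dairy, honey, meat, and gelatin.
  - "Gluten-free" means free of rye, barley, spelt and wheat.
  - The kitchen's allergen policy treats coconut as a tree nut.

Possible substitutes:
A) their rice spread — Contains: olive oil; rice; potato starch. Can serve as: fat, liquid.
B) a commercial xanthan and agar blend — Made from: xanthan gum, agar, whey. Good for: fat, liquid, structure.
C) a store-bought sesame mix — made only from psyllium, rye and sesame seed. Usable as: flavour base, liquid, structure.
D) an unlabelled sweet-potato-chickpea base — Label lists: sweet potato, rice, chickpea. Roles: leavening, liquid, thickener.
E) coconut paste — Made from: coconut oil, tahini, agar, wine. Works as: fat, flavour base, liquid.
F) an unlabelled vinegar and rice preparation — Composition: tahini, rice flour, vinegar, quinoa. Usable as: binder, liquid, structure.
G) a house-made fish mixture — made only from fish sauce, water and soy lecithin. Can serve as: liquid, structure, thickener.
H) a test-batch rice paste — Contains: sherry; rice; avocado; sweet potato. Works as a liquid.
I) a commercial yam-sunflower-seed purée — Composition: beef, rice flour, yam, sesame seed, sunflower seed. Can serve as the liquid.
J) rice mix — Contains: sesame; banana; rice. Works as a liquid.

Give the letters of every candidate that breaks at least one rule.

A: vegan, tree-nut-free — OK
B: has whey, so not vegan — no
C: has rye, so not gluten-free — out
D: works as a liquid, gluten-free, tree-nut-free — valid
E: has coconut oil, so not tree-nut-free — reject
F: rice flour and tahini etc. — none of it excluded — keep
G: has fish sauce, so not vegan; has soy lecithin, so not soy-free — no
H: every rule checks out — valid
I: has beef, so not vegan — no
J: gluten-free, no soy — OK

B, C, E, G, I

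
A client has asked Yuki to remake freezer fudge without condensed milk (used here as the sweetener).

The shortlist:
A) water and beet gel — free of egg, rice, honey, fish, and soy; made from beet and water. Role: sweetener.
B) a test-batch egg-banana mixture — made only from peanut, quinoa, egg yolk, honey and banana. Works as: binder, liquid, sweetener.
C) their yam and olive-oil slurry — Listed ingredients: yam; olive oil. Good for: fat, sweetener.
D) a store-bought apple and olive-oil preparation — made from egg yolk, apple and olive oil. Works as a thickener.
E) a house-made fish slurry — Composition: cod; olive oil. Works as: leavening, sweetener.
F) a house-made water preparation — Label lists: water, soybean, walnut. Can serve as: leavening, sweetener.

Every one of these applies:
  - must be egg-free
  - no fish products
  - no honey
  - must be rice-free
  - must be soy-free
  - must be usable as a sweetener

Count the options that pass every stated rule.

A: works as a sweetener, no soy, no rice — keep
B: has honey, so not honey-free; has egg yolk, so not egg-free — reject
C: nothing on the exclusion list — keep
D: not usable as a sweetener; has egg yolk, so not egg-free — reject
E: has cod, so not fish-free — reject
F: has soybean, so not soy-free — reject

2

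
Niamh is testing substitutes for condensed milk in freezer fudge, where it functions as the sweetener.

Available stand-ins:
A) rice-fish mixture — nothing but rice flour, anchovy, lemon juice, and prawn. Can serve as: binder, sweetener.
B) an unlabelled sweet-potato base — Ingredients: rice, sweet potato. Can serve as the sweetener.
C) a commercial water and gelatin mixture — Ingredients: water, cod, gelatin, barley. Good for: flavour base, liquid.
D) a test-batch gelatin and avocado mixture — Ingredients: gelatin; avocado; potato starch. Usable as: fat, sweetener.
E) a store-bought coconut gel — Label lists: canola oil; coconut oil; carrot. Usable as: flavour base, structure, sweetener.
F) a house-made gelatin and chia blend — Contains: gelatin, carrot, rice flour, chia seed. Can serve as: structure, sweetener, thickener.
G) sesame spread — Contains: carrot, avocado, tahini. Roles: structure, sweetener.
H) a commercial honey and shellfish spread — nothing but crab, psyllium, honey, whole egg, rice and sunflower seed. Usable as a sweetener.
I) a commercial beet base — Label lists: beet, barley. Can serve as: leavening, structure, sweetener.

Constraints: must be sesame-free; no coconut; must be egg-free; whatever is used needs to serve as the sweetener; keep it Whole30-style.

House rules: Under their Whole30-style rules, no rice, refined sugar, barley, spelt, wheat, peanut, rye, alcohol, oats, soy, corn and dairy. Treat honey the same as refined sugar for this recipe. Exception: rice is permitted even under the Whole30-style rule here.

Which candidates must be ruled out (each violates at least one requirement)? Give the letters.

C, E, G, H, I

A: rice is permitted under the Whole30-style carve-out; nothing else excluded — valid
B: rice is permitted under the Whole30-style carve-out; nothing else excluded — valid
C: not usable as a sweetener; has barley, so not Whole30-style — reject
D: nothing on the exclusion list — valid
E: has coconut oil, so not coconut-free — out
F: rice is permitted under the Whole30-style carve-out; nothing else excluded — valid
G: has tahini, so not sesame-free — reject
H: has honey, so not Whole30-style; has whole egg, so not egg-free — reject
I: has barley, so not Whole30-style — no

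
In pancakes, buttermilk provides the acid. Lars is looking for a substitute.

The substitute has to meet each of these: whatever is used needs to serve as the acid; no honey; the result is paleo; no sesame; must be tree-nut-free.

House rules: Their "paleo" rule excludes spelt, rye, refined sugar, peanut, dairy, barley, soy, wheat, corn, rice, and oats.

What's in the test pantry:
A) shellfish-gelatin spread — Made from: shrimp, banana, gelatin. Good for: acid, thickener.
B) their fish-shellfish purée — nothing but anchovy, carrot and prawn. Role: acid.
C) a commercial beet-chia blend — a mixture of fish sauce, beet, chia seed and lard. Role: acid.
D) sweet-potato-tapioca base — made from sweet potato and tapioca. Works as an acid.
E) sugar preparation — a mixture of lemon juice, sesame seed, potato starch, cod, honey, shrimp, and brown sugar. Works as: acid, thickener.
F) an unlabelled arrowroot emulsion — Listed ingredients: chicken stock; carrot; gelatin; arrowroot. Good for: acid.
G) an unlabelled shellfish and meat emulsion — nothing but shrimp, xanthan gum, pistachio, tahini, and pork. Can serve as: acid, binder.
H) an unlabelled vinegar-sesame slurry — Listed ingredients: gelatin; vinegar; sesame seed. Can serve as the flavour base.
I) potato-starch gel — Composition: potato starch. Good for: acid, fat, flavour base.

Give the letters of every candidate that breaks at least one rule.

E, G, H

A: only gelatin, shrimp, and banana; none excluded — OK
B: all constraints satisfied — valid
C: no honey, no tree nuts — OK
D: every rule checks out — keep
E: has brown sugar, so not paleo; has sesame seed, so not sesame-free (and 1 more) — out
F: no sesame, paleo — OK
G: has pistachio, so not tree-nut-free; has tahini, so not sesame-free — out
H: not usable as an acid; has sesame seed, so not sesame-free — reject
I: no tree nuts, no honey — keep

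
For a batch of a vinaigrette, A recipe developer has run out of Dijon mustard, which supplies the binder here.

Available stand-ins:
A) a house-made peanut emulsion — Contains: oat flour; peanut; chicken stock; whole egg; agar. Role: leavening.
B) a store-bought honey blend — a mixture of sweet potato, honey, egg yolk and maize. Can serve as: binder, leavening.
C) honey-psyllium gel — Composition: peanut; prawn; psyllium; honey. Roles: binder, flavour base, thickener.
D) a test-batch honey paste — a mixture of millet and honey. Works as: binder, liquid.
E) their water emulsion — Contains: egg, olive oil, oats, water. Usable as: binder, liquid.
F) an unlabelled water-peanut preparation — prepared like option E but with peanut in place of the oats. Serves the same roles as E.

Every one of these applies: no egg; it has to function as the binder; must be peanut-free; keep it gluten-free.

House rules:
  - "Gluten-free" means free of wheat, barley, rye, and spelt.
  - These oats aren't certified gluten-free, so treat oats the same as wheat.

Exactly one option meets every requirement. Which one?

D

A: not usable as a binder; has oat flour, so not gluten-free (and 2 more) — reject
B: has egg yolk, so not egg-free — reject
C: has peanut, so not peanut-free — no
D: works as a binder, gluten-free, no egg — keep
E: has oats, so not gluten-free; has egg, so not egg-free — reject
F: has egg, so not egg-free; has peanut, so not peanut-free — no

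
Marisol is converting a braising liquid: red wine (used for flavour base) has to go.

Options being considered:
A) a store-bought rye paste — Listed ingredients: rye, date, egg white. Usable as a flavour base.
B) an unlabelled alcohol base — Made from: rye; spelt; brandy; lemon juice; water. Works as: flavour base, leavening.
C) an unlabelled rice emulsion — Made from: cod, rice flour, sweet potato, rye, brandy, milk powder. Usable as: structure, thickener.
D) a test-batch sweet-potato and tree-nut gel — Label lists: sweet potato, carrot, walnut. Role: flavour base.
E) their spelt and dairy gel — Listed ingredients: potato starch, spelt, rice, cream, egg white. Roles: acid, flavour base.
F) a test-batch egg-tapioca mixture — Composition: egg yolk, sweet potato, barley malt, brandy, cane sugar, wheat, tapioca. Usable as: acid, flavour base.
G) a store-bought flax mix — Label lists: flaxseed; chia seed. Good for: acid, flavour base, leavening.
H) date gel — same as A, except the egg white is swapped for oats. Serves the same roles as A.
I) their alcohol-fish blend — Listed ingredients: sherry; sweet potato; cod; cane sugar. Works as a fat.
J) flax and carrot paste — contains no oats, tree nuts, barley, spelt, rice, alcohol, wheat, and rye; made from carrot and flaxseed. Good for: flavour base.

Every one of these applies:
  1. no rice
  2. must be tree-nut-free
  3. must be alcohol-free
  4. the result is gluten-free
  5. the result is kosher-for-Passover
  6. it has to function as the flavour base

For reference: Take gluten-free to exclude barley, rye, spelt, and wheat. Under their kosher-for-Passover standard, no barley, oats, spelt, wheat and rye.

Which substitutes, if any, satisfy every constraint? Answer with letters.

A: has rye, so not gluten-free; has rye, so not kosher-for-Passover — out
B: has rye, so not gluten-free; has rye, so not kosher-for-Passover (and 1 more) — out
C: not usable as a flavour base; has rye, so not gluten-free (and 3 more) — no
D: has walnut, so not tree-nut-free — out
E: has spelt, so not gluten-free; has spelt, so not kosher-for-Passover (and 1 more) — reject
F: has barley malt, so not gluten-free; has barley malt, so not kosher-for-Passover (and 1 more) — reject
G: no alcohol, gluten-free — valid
H: has rye, so not gluten-free; has oats, so not kosher-for-Passover — reject
I: not usable as a flavour base; has sherry, so not alcohol-free — no
J: works as a flavour base, no alcohol, kosher-for-Passover — OK

G, J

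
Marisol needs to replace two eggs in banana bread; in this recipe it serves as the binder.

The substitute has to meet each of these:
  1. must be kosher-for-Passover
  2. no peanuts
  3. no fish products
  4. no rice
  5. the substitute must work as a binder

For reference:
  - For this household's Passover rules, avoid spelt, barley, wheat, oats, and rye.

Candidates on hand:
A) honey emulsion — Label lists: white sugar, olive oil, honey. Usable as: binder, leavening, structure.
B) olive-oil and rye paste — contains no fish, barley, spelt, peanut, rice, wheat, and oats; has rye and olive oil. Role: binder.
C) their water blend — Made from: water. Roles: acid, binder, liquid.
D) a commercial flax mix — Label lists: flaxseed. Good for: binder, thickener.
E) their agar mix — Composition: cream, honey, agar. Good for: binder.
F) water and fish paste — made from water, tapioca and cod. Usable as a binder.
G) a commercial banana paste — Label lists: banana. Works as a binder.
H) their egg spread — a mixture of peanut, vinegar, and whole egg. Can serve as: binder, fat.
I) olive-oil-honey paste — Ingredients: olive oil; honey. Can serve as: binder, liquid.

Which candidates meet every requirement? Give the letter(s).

A: works as a binder, kosher-for-Passover, no fish — OK
B: has rye, so not kosher-for-Passover — reject
C: nothing on the exclusion list — valid
D: only flaxseed; none excluded — OK
E: only cream, honey and agar; none excluded — OK
F: has cod, so not fish-free — reject
G: no rice, no peanut — OK
H: has peanut, so not peanut-free — reject
I: nothing on the exclusion list — keep

A, C, D, E, G, I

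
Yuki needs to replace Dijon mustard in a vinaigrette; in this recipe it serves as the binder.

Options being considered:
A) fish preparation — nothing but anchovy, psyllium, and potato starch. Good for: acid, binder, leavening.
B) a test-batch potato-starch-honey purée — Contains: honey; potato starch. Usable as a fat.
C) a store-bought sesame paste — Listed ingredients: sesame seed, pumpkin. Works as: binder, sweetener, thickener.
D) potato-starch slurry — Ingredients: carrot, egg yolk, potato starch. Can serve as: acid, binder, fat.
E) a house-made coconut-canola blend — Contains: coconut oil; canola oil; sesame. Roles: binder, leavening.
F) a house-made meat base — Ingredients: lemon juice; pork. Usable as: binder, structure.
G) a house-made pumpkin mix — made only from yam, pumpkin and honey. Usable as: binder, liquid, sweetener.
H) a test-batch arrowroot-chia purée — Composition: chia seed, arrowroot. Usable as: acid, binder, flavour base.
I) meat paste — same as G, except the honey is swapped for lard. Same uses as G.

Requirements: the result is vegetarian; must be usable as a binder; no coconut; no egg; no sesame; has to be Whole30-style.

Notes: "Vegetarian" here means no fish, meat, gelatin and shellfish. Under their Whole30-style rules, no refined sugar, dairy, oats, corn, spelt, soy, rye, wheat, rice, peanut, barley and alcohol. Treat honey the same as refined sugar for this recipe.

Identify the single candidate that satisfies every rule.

A: has anchovy, so not vegetarian — no
B: not usable as a binder; has honey, so not Whole30-style — no
C: has sesame seed, so not sesame-free — no
D: has egg yolk, so not egg-free — out
E: has sesame, so not sesame-free; has coconut oil, so not coconut-free — reject
F: has pork, so not vegetarian — no
G: has honey, so not Whole30-style — reject
H: every rule checks out — OK
I: has lard, so not vegetarian — out

H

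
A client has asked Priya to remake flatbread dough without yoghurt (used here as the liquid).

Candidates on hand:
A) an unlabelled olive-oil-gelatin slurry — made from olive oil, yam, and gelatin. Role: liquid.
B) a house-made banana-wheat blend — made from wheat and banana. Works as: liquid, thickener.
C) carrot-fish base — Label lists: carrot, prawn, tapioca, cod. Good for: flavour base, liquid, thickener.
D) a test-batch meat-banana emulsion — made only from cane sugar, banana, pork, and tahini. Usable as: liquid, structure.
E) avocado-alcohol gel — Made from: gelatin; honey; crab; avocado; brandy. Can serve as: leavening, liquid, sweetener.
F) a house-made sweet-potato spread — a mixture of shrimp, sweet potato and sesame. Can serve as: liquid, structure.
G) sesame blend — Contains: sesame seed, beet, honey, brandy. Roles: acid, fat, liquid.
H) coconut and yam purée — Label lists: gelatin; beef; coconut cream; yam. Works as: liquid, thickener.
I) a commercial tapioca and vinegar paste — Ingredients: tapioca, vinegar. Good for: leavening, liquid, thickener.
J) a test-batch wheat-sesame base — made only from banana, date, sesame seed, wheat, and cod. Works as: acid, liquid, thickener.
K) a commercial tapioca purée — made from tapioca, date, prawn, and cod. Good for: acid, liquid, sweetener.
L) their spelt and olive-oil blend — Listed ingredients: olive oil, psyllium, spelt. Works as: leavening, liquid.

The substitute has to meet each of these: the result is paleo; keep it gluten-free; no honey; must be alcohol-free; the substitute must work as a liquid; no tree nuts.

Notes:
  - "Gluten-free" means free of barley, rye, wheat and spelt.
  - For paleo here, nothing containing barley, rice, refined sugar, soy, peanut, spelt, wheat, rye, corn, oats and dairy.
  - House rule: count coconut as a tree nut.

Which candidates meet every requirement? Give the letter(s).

A, C, F, I, K

A: only gelatin, yam, and olive oil; none excluded — OK
B: has wheat, so not gluten-free; has wheat, so not paleo — reject
C: cod and prawn etc. — none of it excluded — valid
D: has cane sugar, so not paleo — reject
E: has honey, so not honey-free; has brandy, so not alcohol-free — reject
F: only sesame, shrimp, and sweet potato; none excluded — OK
G: has honey, so not honey-free; has brandy, so not alcohol-free — out
H: has coconut cream, so not tree-nut-free — no
I: only vinegar and tapioca; none excluded — keep
J: has wheat, so not gluten-free; has wheat, so not paleo — no
K: cod and prawn etc. — none of it excluded — keep
L: has spelt, so not gluten-free; has spelt, so not paleo — no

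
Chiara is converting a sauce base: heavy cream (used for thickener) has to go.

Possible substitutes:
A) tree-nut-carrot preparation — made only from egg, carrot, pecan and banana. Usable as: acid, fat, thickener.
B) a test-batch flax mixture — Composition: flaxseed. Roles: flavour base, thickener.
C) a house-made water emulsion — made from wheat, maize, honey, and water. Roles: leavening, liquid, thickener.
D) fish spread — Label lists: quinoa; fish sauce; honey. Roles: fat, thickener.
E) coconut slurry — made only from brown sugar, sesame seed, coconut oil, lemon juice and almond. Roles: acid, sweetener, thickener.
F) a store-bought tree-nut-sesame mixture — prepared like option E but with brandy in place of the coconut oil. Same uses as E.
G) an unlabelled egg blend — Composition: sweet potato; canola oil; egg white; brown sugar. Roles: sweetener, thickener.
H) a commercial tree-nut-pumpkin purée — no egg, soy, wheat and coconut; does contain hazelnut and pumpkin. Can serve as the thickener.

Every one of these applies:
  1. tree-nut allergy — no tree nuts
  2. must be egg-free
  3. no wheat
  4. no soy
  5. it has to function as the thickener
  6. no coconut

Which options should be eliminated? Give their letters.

A, C, E, F, G, H

A: has pecan, so not tree-nut-free; has egg, so not egg-free — no
B: no coconut, no soy — keep
C: has wheat, so not wheat-free — no
D: only fish sauce, honey, and quinoa; none excluded — valid
E: has almond, so not tree-nut-free; has coconut oil, so not coconut-free — out
F: has almond, so not tree-nut-free — out
G: has egg white, so not egg-free — reject
H: has hazelnut, so not tree-nut-free — out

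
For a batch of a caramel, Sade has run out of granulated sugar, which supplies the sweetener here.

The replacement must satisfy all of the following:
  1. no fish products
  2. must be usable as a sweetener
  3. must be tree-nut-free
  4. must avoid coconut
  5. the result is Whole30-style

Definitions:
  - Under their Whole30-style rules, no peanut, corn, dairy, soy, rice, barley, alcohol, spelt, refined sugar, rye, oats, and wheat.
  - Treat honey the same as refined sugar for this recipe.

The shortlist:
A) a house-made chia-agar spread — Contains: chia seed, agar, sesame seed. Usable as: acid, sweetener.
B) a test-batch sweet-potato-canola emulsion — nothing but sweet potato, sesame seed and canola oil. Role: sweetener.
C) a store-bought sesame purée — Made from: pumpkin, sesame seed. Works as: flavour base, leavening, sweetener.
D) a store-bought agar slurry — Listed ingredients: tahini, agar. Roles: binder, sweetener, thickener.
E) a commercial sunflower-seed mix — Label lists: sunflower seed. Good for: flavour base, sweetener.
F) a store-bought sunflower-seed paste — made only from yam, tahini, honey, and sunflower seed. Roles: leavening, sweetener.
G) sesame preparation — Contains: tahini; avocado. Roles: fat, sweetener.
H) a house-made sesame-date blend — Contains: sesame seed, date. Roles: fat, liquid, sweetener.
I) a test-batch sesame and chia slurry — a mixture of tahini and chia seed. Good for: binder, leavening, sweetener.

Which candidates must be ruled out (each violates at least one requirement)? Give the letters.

F

A: only sesame seed, chia seed, and agar; none excluded — valid
B: only sesame seed, sweet potato and canola oil; none excluded — keep
C: nothing on the exclusion list — OK
D: every rule checks out — valid
E: all constraints satisfied — OK
F: has honey, so not Whole30-style — out
G: every rule checks out — keep
H: every rule checks out — keep
I: all constraints satisfied — OK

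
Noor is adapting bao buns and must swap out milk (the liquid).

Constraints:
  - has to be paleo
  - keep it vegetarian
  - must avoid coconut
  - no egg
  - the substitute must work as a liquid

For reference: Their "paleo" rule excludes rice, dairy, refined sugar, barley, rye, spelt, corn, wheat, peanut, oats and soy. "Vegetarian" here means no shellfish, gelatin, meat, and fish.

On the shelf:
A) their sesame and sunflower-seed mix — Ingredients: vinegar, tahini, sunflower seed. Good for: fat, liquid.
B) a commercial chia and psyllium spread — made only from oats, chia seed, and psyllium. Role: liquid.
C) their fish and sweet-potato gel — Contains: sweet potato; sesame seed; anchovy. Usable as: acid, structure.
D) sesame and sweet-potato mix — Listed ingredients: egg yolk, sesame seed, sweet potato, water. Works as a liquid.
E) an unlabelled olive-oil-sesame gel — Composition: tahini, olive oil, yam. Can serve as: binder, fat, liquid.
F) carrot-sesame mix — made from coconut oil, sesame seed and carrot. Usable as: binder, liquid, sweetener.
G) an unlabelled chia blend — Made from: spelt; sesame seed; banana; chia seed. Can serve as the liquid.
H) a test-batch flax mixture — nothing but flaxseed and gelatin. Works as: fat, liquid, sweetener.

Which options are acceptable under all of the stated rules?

A: all constraints satisfied — valid
B: has oats, so not paleo — no
C: not usable as a liquid; has anchovy, so not vegetarian — out
D: has egg yolk, so not egg-free — reject
E: works as a liquid, paleo, vegetarian — OK
F: has coconut oil, so not coconut-free — reject
G: has spelt, so not paleo — out
H: has gelatin, so not vegetarian — reject

A, E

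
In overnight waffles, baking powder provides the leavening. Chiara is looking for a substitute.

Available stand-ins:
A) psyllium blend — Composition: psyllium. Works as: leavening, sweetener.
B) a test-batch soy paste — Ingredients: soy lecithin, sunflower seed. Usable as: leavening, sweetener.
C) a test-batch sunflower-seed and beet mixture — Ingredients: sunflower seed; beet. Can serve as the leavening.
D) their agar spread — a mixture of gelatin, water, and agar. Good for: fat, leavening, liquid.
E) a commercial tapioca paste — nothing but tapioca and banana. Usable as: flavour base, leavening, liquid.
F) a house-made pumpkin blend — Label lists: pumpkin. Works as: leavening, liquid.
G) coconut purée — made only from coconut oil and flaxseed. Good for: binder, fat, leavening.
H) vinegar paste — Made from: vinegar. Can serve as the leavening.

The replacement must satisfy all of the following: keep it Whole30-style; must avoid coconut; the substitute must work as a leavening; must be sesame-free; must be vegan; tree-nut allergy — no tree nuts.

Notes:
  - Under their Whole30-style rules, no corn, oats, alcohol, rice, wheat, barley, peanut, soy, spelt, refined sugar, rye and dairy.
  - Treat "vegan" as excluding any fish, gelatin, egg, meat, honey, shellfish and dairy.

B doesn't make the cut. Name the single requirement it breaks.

usable as a leavening: satisfied
Whole30-style: has soy lecithin — fails
vegan: satisfied
coconut-free: satisfied
sesame-free: satisfied
tree-nut-free: satisfied

Whole30-style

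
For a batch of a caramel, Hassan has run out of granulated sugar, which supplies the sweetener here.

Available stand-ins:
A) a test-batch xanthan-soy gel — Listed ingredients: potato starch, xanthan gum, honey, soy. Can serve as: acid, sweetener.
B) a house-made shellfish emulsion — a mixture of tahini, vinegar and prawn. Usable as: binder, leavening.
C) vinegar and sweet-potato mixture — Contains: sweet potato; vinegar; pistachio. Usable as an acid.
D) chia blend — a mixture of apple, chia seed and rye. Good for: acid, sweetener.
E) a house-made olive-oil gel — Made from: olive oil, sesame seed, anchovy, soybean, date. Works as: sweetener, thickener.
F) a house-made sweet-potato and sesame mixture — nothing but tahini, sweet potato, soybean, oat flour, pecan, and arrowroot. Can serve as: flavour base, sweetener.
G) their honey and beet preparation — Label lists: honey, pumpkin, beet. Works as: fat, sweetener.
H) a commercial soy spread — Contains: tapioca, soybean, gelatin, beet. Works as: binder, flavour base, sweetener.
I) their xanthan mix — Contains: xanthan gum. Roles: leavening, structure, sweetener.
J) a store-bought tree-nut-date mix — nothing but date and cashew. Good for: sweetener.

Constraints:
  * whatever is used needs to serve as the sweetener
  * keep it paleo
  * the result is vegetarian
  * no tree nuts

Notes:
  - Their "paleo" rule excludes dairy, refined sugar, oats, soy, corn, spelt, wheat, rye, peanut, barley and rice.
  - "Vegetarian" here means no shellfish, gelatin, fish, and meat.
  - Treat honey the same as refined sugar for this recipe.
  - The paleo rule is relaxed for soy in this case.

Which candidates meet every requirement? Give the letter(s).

A: has honey, so not paleo — no
B: not usable as a sweetener; has prawn, so not vegetarian — out
C: not usable as a sweetener; has pistachio, so not tree-nut-free — out
D: has rye, so not paleo — reject
E: has anchovy, so not vegetarian — reject
F: has oat flour, so not paleo; has pecan, so not tree-nut-free — reject
G: has honey, so not paleo — reject
H: has gelatin, so not vegetarian — reject
I: works as a sweetener, paleo, no tree nuts — valid
J: has cashew, so not tree-nut-free — out

I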